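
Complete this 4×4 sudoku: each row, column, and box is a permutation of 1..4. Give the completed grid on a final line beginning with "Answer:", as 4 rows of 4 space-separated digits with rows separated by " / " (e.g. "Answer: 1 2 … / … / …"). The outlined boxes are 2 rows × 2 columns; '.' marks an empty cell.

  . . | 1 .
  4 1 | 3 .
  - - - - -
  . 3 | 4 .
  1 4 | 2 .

Step 1. [r1c2∈{2}] r1c2 is down to just 2, so r1c2=2.
Step 2. [r2c4∈{2}] r2c4 is down to just 2, so r2c4=2.
Step 3. [r3c1∈{2}] nothing but 2 survives at r3c1. So r3c1=2.
Step 4. [r1c1∈{3}] nothing but 3 survives at r1c1, so r1c1=3.
Step 5. [r1c4∈{4}] nothing but 4 survives at r1c4 ⇒ r1c4=4.
Step 6. [r4c4∈{3}] r4c4's peers cover all but 3 ⇒ r4c4=3.
Step 7. [r3c4∈{1}] only 1 remains possible at r3c4. So r3c4=1.

Answer: 3 2 1 4 / 4 1 3 2 / 2 3 4 1 / 1 4 2 3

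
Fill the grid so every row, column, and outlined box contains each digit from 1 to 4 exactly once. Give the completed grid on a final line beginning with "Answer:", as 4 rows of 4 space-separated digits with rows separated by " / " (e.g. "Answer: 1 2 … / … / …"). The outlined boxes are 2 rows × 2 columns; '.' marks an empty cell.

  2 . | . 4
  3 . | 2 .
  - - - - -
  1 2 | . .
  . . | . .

Step 1. [r2c4∈{1}] nothing but 1 survives at r2c4, so r2c4=1.
Step 2. [r4c2∈{3,4}] 3 has one home in col 2: r4c2. So r4c2=3.
Step 3. [r3c3∈{3,4}] across row 3, 4 lands solely at r3c3 ⇒ r3c3=4.
Step 4. [r1c3∈{3}] only 3 remains possible at r1c3, so r1c3=3.
Step 5. [r4c4∈{2}] only 2 remains possible at r4c4. So r4c4=2.
Step 6. [r4c3∈{1}] r4c3 is down to just 1. So r4c3=1.
Step 7. [r1c2∈{1}] r1c2 has the single candidate 1. So r1c2=1.
Step 8. [r4c1∈{4}] r4c1 has the single candidate 4 ⇒ r4c1=4.
Step 9. [r3c4∈{3}] only 3 remains possible at r3c4, so r3c4=3.
Step 10. [r2c2∈{4}] r2c2's peers cover all but 4. So r2c2=4.

Answer: 2 1 3 4 / 3 4 2 1 / 1 2 4 3 / 4 3 1 2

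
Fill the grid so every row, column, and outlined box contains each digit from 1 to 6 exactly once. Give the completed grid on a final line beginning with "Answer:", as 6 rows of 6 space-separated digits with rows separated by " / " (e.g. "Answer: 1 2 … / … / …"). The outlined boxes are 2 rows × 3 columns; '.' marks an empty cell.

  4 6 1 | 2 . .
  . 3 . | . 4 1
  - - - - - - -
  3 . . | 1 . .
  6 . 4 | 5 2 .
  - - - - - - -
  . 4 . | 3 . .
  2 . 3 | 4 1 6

Step 1. [r5c5∈{5}] r5c5 is down to just 5. So r5c5=5.
Step 2. [r2c3∈{2,5}] row 2 places 2 nowhere but r2c3 ⇒ r2c3=2.
Step 3. [r1c6∈{3,5}] 5 has one home in row 1: r1c6 ⇒ r1c6=5.
Step 4. [r3c3∈{5}] nothing but 5 survives at r3c3 ⇒ r3c3=5.
Step 5. [r4c2∈{1}] r4c2's peers cover all but 1, so r4c2=1.
Step 6. [r5c6∈{2}] nothing but 2 survives at r5c6, so r5c6=2.
Step 7. [r3c6∈{4}] r3c6's peers cover all but 4, so r3c6=4.
Step 8. [r6c2∈{5}] r6c2 has the single candidate 5, so r6c2=5.
Step 9. [r2c4∈{6}] only 6 remains possible at r2c4, so r2c4=6.
Step 10. [r2c1∈{5}] only 5 remains possible at r2c1, so r2c1=5.
Step 11. [r3c5∈{6}] r3c5's peers cover all but 6 ⇒ r3c5=6.
Step 12. [r1c5∈{3}] r1c5 is down to just 3 ⇒ r1c5=3.
Step 13. [r5c1∈{1}] r5c1 has the single candidate 1 ⇒ r5c1=1.
Step 14. [r4c6∈{3}] nothing but 3 survives at r4c6. So r4c6=3.
Step 15. [r5c3∈{6}] r5c3's peers cover all but 6. So r5c3=6.
Step 16. [r3c2∈{2}] nothing but 2 survives at r3c2. So r3c2=2.

Answer: 4 6 1 2 3 5 / 5 3 2 6 4 1 / 3 2 5 1 6 4 / 6 1 4 5 2 3 / 1 4 6 3 5 2 / 2 5 3 4 1 6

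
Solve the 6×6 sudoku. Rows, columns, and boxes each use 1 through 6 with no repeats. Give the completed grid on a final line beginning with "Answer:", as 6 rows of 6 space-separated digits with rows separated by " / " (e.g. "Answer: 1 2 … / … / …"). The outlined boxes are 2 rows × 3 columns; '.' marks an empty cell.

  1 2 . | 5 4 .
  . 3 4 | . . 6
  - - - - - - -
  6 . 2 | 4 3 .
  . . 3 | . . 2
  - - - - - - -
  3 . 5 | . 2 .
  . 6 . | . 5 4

Step 1. [r5c6∈{1}] only 1 remains possible at r5c6. So r5c6=1.
Step 2. [r4c1∈{4,5}] across col 1, 4 lands solely at r4c1 ⇒ r4c1=4.
Step 3. [r2c5∈{1}] r2c5's peers cover all but 1. So r2c5=1.
Step 4. [r4c2∈{1,5}] 5 has one home in row 4: r4c2. So r4c2=5.
Step 5. [r5c4∈{6}] r5c4's peers cover all but 6 ⇒ r5c4=6.
Step 6. [r6c1∈{2}] r6c1 has the single candidate 2. So r6c1=2.
Step 7. [r3c2∈{1}] nothing but 1 survives at r3c2. So r3c2=1.
Step 8. [r6c4∈{3}] r6c4's peers cover all but 3. So r6c4=3.
Step 9. [r1c3∈{6}] r1c3 is down to just 6. So r1c3=6.
Step 10. [r2c1∈{5}] r2c1 is down to just 5, so r2c1=5.
Step 11. [r6c3∈{1}] nothing but 1 survives at r6c3 ⇒ r6c3=1.
Step 12. [r5c2∈{4}] r5c2's peers cover all but 4 ⇒ r5c2=4.
Step 13. [r4c4∈{1}] only 1 remains possible at r4c4 ⇒ r4c4=1.
Step 14. [r4c5∈{6}] r4c5's peers cover all but 6. So r4c5=6.
Step 15. [r1c6∈{3}] nothing but 3 survives at r1c6. So r1c6=3.
Step 16. [r3c6∈{5}] nothing but 5 survives at r3c6 ⇒ r3c6=5.
Step 17. [r2c4∈{2}] nothing but 2 survives at r2c4, so r2c4=2.

Answer: 1 2 6 5 4 3 / 5 3 4 2 1 6 / 6 1 2 4 3 5 / 4 5 3 1 6 2 / 3 4 5 6 2 1 / 2 6 1 3 5 4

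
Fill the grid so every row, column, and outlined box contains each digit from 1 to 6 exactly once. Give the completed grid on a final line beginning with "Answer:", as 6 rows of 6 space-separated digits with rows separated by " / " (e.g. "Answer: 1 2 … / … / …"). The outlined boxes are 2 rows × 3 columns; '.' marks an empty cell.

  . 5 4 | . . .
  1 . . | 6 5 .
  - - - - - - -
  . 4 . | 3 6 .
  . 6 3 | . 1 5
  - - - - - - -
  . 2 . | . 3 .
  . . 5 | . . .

Step 1. [r6c5∈{2,4}] col 5 places 4 nowhere but r6c5, so r6c5=4.
Step 2. [r3c6∈{2}] r3c6 has the single candidate 2. So r3c6=2.
Step 3. [r6c2∈{1,3}] in col 2, 1 fits only at r6c2 ⇒ r6c2=1.
Step 4. [r1c1∈{2,3,6}] 6 has one home in row 1: r1c1, so r1c1=6.
Step 5. [r1c6∈{1,3}] across row 1, 3 lands solely at r1c6, so r1c6=3.
Step 6. [r5c6∈{1,6}] 1 has one home in col 6: r5c6. So r5c6=1.
Step 7. [r1c4∈{1,2}] in row 1, 1 fits only at r1c4 ⇒ r1c4=1.
Step 8. [r6c6∈{6}] r6c6's peers cover all but 6. So r6c6=6.
Step 9. [r5c3∈{6}] nothing but 6 survives at r5c3 ⇒ r5c3=6.
Step 10. [r3c3∈{1}] r3c3's peers cover all but 1 ⇒ r3c3=1.
Step 11. [r2c3∈{2}] only 2 remains possible at r2c3. So r2c3=2.
Step 12. [r1c5∈{2}] r1c5 is down to just 2 ⇒ r1c5=2.
Step 13. [r2c6∈{4}] r2c6's peers cover all but 4, so r2c6=4.
Step 14. [r5c4∈{5}] nothing but 5 survives at r5c4, so r5c4=5.
Step 15. [r3c1∈{5}] nothing but 5 survives at r3c1 ⇒ r3c1=5.
Step 16. [r5c1∈{4}] only 4 remains possible at r5c1, so r5c1=4.
Step 17. [r4c1∈{2}] r4c1's peers cover all but 2 ⇒ r4c1=2.
Step 18. [r4c4∈{4}] r4c4 has the single candidate 4. So r4c4=4.
Step 19. [r6c4∈{2}] r6c4's peers cover all but 2. So r6c4=2.
Step 20. [r6c1∈{3}] r6c1 is down to just 3, so r6c1=3.
Step 21. [r2c2∈{3}] nothing but 3 survives at r2c2, so r2c2=3.

Answer: 6 5 4 1 2 3 / 1 3 2 6 5 4 / 5 4 1 3 6 2 / 2 6 3 4 1 5 / 4 2 6 5 3 1 / 3 1 5 2 4 6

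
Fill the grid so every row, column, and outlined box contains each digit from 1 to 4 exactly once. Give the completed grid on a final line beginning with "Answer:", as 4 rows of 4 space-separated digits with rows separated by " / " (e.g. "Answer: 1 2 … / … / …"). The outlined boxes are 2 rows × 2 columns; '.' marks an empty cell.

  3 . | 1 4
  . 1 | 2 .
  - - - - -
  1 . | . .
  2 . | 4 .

Step 1. [r3c3∈{3}] r3c3's peers cover all but 3, so r3c3=3.
Step 2. [r4c4∈{1}] only 1 remains possible at r4c4, so r4c4=1.
Step 3. [r2c1∈{4}] nothing but 4 survives at r2c1. So r2c1=4.
Step 4. [r3c2∈{4}] r3c2 is down to just 4. So r3c2=4.
Step 5. [r1c2∈{2}] r1c2's peers cover all but 2 ⇒ r1c2=2.
Step 6. [r2c4∈{3}] only 3 remains possible at r2c4. So r2c4=3.
Step 7. [r4c2∈{3}] r4c2 is down to just 3, so r4c2=3.
Step 8. [r3c4∈{2}] r3c4's peers cover all but 2. So r3c4=2.

Answer: 3 2 1 4 / 4 1 2 3 / 1 4 3 2 / 2 3 4 1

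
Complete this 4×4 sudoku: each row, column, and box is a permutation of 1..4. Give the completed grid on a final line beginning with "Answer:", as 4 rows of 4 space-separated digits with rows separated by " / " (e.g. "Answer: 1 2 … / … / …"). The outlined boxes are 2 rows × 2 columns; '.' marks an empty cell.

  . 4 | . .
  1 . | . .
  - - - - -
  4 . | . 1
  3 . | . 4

Step 1. [r4c3∈{2}] only 2 remains possible at r4c3, so r4c3=2.
Step 2. [r2c2∈{2,3}] r2c2 is the only open cell in col 2 admitting 3. So r2c2=3.
Step 3. [r1c4∈{2,3}] 3 has one home in col 4: r1c4. So r1c4=3.
Step 4. [r1c1∈{2}] nothing but 2 survives at r1c1. So r1c1=2.
Step 5. [r1c3∈{1}] only 1 remains possible at r1c3 ⇒ r1c3=1.
Step 6. [r4c2∈{1}] only 1 remains possible at r4c2 ⇒ r4c2=1.
Step 7. [r2c3∈{4}] r2c3's peers cover all but 4 ⇒ r2c3=4.
Step 8. [r3c2∈{2}] r3c2 has the single candidate 2 ⇒ r3c2=2.
Step 9. [r2c4∈{2}] nothing but 2 survives at r2c4, so r2c4=2.
Step 10. [r3c3∈{3}] only 3 remains possible at r3c3. So r3c3=3.

Answer: 2 4 1 3 / 1 3 4 2 / 4 2 3 1 / 3 1 2 4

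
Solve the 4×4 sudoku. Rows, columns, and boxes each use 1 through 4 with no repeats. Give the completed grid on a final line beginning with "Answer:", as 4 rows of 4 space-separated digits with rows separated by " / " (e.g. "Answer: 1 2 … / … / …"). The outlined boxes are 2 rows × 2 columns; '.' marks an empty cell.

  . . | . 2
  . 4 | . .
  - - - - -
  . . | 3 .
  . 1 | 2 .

Step 1. [r4c1∈{3,4}] across row 4, 3 lands solely at r4c1 ⇒ r4c1=3.
Step 2. [r2c3∈{1}] r2c3 is down to just 1 ⇒ r2c3=1.
Step 3. [r3c1∈{2,4}] 4 has one home in col 1: r3c1. So r3c1=4.
Step 4. [r1c2∈{3}] r1c2 has the single candidate 3, so r1c2=3.
Step 5. [r3c4∈{1}] r3c4 is down to just 1, so r3c4=1.
Step 6. [r2c4∈{3}] only 3 remains possible at r2c4, so r2c4=3.
Step 7. [r1c3∈{4}] r1c3 is down to just 4 ⇒ r1c3=4.
Step 8. [r2c1∈{2}] r2c1's peers cover all but 2. So r2c1=2.
Step 9. [r1c1∈{1}] r1c1's peers cover all but 1 ⇒ r1c1=1.
Step 10. [r3c2∈{2}] r3c2 has the single candidate 2. So r3c2=2.
Step 11. [r4c4∈{4}] only 4 remains possible at r4c4 ⇒ r4c4=4.

Answer: 1 3 4 2 / 2 4 1 3 / 4 2 3 1 / 3 1 2 4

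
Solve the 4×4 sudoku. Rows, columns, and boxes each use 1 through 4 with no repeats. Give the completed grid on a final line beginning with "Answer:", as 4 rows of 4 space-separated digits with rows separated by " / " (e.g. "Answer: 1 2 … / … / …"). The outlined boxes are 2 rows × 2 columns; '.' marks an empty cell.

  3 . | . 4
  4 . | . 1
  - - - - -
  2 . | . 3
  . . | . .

Step 1. [r4c1∈{1}] r4c1's peers cover all but 1 ⇒ r4c1=1.
Step 2. [r1c3∈{2}] r1c3's peers cover all but 2 ⇒ r1c3=2.
Step 3. [r3c2∈{4}] nothing but 4 survives at r3c2 ⇒ r3c2=4.
Step 4. [r4c3∈{4}] r4c3 has the single candidate 4. So r4c3=4.
Step 5. [r2c2∈{2}] nothing but 2 survives at r2c2 ⇒ r2c2=2.
Step 6. [r2c3∈{3}] only 3 remains possible at r2c3, so r2c3=3.
Step 7. [r1c2∈{1}] nothing but 1 survives at r1c2 ⇒ r1c2=1.
Step 8. [r3c3∈{1}] r3c3's peers cover all but 1 ⇒ r3c3=1.
Step 9. [r4c2∈{3}] only 3 remains possible at r4c2. So r4c2=3.
Step 10. [r4c4∈{2}] r4c4 has the single candidate 2, so r4c4=2.

Answer: 3 1 2 4 / 4 2 3 1 / 2 4 1 3 / 1 3 4 2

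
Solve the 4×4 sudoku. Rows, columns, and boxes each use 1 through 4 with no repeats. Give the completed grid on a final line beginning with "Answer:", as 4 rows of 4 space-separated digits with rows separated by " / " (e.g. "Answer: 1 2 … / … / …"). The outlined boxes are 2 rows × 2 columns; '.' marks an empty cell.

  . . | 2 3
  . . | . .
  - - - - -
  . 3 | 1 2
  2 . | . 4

Step 1. [r2c4∈{1}] nothing but 1 survives at r2c4, so r2c4=1.
Step 2. [r2c3∈{4}] only 4 remains possible at r2c3, so r2c3=4.
Step 3. [r1c1∈{1,4}] across col 1, 1 lands solely at r1c1 ⇒ r1c1=1.
Step 4. [r3c1∈{4}] r3c1 has the single candidate 4. So r3c1=4.
Step 5. [r4c2∈{1}] r4c2's peers cover all but 1. So r4c2=1.
Step 6. [r1c2∈{4}] r1c2 has the single candidate 4. So r1c2=4.
Step 7. [r2c2∈{2}] r2c2 has the single candidate 2 ⇒ r2c2=2.
Step 8. [r2c1∈{3}] only 3 remains possible at r2c1, so r2c1=3.
Step 9. [r4c3∈{3}] r4c3's peers cover all but 3, so r4c3=3.

Answer: 1 4 2 3 / 3 2 4 1 / 4 3 1 2 / 2 1 3 4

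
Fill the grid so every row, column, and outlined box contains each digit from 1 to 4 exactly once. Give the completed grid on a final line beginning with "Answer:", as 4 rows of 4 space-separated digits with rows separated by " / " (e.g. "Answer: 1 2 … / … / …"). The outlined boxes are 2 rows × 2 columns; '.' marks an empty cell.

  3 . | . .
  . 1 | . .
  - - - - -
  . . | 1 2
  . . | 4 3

Step 1. [r1c3∈{2}] nothing but 2 survives at r1c3 ⇒ r1c3=2.
Step 2. [r1c2∈{4}] r1c2's peers cover all but 4 ⇒ r1c2=4.
Step 3. [r4c1∈{1,2}] 1 has one home in row 4: r4c1. So r4c1=1.
Step 4. [r4c2∈{2}] r4c2's peers cover all but 2 ⇒ r4c2=2.
Step 5. [r2c3∈{3}] only 3 remains possible at r2c3, so r2c3=3.
Step 6. [r1c4∈{1}] nothing but 1 survives at r1c4 ⇒ r1c4=1.
Step 7. [r2c1∈{2}] r2c1 has the single candidate 2. So r2c1=2.
Step 8. [r3c2∈{3}] r3c2 is down to just 3, so r3c2=3.
Step 9. [r3c1∈{4}] only 4 remains possible at r3c1. So r3c1=4.
Step 10. [r2c4∈{4}] r2c4's peers cover all but 4 ⇒ r2c4=4.

Answer: 3 4 2 1 / 2 1 3 4 / 4 3 1 2 / 1 2 4 3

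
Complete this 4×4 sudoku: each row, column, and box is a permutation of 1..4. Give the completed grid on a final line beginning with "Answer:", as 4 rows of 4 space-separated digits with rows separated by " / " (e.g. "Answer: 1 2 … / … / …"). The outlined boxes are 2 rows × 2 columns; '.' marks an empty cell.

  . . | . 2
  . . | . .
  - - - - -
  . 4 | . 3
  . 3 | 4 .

Step 1. [r1c2∈{1}] only 1 remains possible at r1c2. So r1c2=1.
Step 2. [r4c4∈{1}] only 1 remains possible at r4c4 ⇒ r4c4=1.
Step 3. [r4c1∈{2}] only 2 remains possible at r4c1 ⇒ r4c1=2.
Step 4. [r1c3∈{3}] r1c3 is down to just 3 ⇒ r1c3=3.
Step 5. [r1c1∈{4}] r1c1 has the single candidate 4, so r1c1=4.
Step 6. [r3c3∈{2}] r3c3 has the single candidate 2. So r3c3=2.
Step 7. [r2c1∈{3}] r2c1's peers cover all but 3 ⇒ r2c1=3.
Step 8. [r2c3∈{1}] r2c3's peers cover all but 1, so r2c3=1.
Step 9. [r2c2∈{2}] only 2 remains possible at r2c2, so r2c2=2.
Step 10. [r3c1∈{1}] only 1 remains possible at r3c1, so r3c1=1.
Step 11. [r2c4∈{4}] r2c4's peers cover all but 4, so r2c4=4.

Answer: 4 1 3 2 / 3 2 1 4 / 1 4 2 3 / 2 3 4 1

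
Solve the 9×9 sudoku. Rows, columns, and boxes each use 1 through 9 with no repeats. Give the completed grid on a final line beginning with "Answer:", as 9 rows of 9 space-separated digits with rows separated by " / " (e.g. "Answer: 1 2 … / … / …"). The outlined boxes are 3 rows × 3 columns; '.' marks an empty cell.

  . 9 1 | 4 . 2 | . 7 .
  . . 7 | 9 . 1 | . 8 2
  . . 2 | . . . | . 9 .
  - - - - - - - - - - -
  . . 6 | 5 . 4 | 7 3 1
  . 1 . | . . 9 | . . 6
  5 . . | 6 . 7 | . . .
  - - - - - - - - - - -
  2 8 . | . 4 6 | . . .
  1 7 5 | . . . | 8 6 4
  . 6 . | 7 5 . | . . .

Step 1. [r3c7∈{1,3,4,5,6}] r3c7 is the only open cell in row 3 admitting 1, so r3c7=1.
Step 2. [r2c7∈{3,4,5,6}] r2c7 is the only open cell in box 3 admitting 4, so r2c7=4.
Step 3. [r8c6∈{3}] r8c6 has the single candidate 3 ⇒ r8c6=3.
Step 4. [r1c7∈{3,5,6}] col 7 places 6 nowhere but r1c7. So r1c7=6.
Step 5. [r6c9∈{8,9}] in col 9, 8 fits only at r6c9, so r6c9=8.
Step 6. [r5c3∈{3,4,8}] 8 has one home in col 3: r5c3 ⇒ r5c3=8.
Step 7. [r3c4∈{3,8}] r3c4 is the only open cell in col 4 admitting 8, so r3c4=8.
Step 8. [r1c5∈{3}] r1c5's peers cover all but 3, so r1c5=3.
Step 9. [r5c5∈{2}] only 2 remains possible at r5c5. So r5c5=2.
Step 10. [r3c9∈{3,5}] r3c9 is the only open cell in box 3 admitting 3 ⇒ r3c9=3.
Step 11. [r9c9∈{9}] only 9 remains possible at r9c9 ⇒ r9c9=9.
Step 12. [r9c8∈{1,2}] 1 has one home in row 9: r9c8. So r9c8=1.
Step 13. [r6c8∈{2,4}] r6c8 is the only open cell in col 8 admitting 2 ⇒ r6c8=2.
Step 14. [r7c8∈{5}] r7c8's peers cover all but 5. So r7c8=5.
Step 15. [r7c7∈{3}] nothing but 3 survives at r7c7 ⇒ r7c7=3.
Step 16. [r2c2∈{3,5}] in row 2, 5 fits only at r2c2 ⇒ r2c2=5.
Step 17. [r2c1∈{3,6}] across row 2, 3 lands solely at r2c1 ⇒ r2c1=3.
Step 18. [r9c1∈{4}] r9c1's peers cover all but 4, so r9c1=4.
Step 19. [r6c3∈{3,4,9}] in col 3, 4 fits only at r6c3, so r6c3=4.
Step 20. [r3c5∈{6,7}] in row 3, 7 fits only at r3c5 ⇒ r3c5=7.
Step 21. [r6c5∈{1}] nothing but 1 survives at r6c5, so r6c5=1.
Step 22. [r5c4∈{3}] r5c4's peers cover all but 3 ⇒ r5c4=3.
Step 23. [r4c5∈{8}] only 8 remains possible at r4c5. So r4c5=8.
Step 24. [r5c7∈{5}] nothing but 5 survives at r5c7, so r5c7=5.
Step 25. [r7c4∈{1}] r7c4 is down to just 1, so r7c4=1.
Step 26. [r3c6∈{5}] nothing but 5 survives at r3c6 ⇒ r3c6=5.
Step 27. [r5c8∈{4}] r5c8 has the single candidate 4 ⇒ r5c8=4.
Step 28. [r7c9∈{7}] r7c9 is down to just 7. So r7c9=7.
Step 29. [r3c1∈{6}] r3c1 has the single candidate 6 ⇒ r3c1=6.
Step 30. [r4c1∈{9}] only 9 remains possible at r4c1, so r4c1=9.
Step 31. [r4c2∈{2}] only 2 remains possible at r4c2, so r4c2=2.
Step 32. [r1c9∈{5}] nothing but 5 survives at r1c9 ⇒ r1c9=5.
Step 33. [r7c3∈{9}] r7c3's peers cover all but 9, so r7c3=9.
Step 34. [r9c3∈{3}] r9c3 is down to just 3, so r9c3=3.
Step 35. [r6c2∈{3}] r6c2's peers cover all but 3, so r6c2=3.
Step 36. [r6c7∈{9}] r6c7 is down to just 9 ⇒ r6c7=9.
Step 37. [r1c1∈{8}] r1c1 is down to just 8, so r1c1=8.
Step 38. [r8c4∈{2}] only 2 remains possible at r8c4, so r8c4=2.
Step 39. [r2c5∈{6}] r2c5's peers cover all but 6 ⇒ r2c5=6.
Step 40. [r3c2∈{4}] r3c2 has the single candidate 4, so r3c2=4.
Step 41. [r5c1∈{7}] r5c1 has the single candidate 7 ⇒ r5c1=7.
Step 42. [r9c7∈{2}] nothing but 2 survives at r9c7, so r9c7=2.
Step 43. [r9c6∈{8}] r9c6 has the single candidate 8 ⇒ r9c6=8.
Step 44. [r8c5∈{9}] nothing but 9 survives at r8c5 ⇒ r8c5=9.

Answer: 8 9 1 4 3 2 6 7 5 / 3 5 7 9 6 1 4 8 2 / 6 4 2 8 7 5 1 9 3 / 9 2 6 5 8 4 7 3 1 / 7 1 8 3 2 9 5 4 6 / 5 3 4 6 1 7 9 2 8 / 2 8 9 1 4 6 3 5 7 / 1 7 5 2 9 3 8 6 4 / 4 6 3 7 5 8 2 1 9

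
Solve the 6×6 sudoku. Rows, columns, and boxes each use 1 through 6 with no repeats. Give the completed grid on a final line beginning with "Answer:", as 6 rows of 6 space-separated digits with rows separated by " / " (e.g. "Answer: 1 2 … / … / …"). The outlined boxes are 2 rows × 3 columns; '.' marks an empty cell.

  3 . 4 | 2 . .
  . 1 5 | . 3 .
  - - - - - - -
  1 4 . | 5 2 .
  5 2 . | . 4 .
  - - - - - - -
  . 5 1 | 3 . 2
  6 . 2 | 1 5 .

Step 1. [r4c4∈{6}] nothing but 6 survives at r4c4 ⇒ r4c4=6.
Step 2. [r2c6∈{4,6}] in row 2, 6 fits only at r2c6 ⇒ r2c6=6.
Step 3. [r4c6∈{1,3}] in row 4, 1 fits only at r4c6, so r4c6=1.
Step 4. [r3c6∈{3}] only 3 remains possible at r3c6. So r3c6=3.
Step 5. [r2c4∈{4}] only 4 remains possible at r2c4, so r2c4=4.
Step 6. [r1c2∈{6}] only 6 remains possible at r1c2, so r1c2=6.
Step 7. [r2c1∈{2}] r2c1's peers cover all but 2. So r2c1=2.
Step 8. [r1c6∈{5}] r1c6 is down to just 5, so r1c6=5.
Step 9. [r3c3∈{6}] only 6 remains possible at r3c3. So r3c3=6.
Step 10. [r5c1∈{4}] r5c1 is down to just 4 ⇒ r5c1=4.
Step 11. [r6c2∈{3}] r6c2 has the single candidate 3. So r6c2=3.
Step 12. [r6c6∈{4}] r6c6 has the single candidate 4 ⇒ r6c6=4.
Step 13. [r1c5∈{1}] only 1 remains possible at r1c5. So r1c5=1.
Step 14. [r5c5∈{6}] r5c5 is down to just 6, so r5c5=6.
Step 15. [r4c3∈{3}] only 3 remains possible at r4c3 ⇒ r4c3=3.

Answer: 3 6 4 2 1 5 / 2 1 5 4 3 6 / 1 4 6 5 2 3 / 5 2 3 6 4 1 / 4 5 1 3 6 2 / 6 3 2 1 5 4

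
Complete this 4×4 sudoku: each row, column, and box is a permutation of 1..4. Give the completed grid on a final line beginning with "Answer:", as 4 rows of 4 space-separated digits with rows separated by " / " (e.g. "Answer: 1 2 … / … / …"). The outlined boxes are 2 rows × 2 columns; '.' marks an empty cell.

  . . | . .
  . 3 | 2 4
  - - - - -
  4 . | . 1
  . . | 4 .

Step 1. [r2c1∈{1}] r2c1 is down to just 1 ⇒ r2c1=1.
Step 2. [r3c2∈{2}] only 2 remains possible at r3c2 ⇒ r3c2=2.
Step 3. [r3c3∈{3}] nothing but 3 survives at r3c3 ⇒ r3c3=3.
Step 4. [r4c1∈{3}] only 3 remains possible at r4c1 ⇒ r4c1=3.
Step 5. [r1c3∈{1}] r1c3 has the single candidate 1 ⇒ r1c3=1.
Step 6. [r4c2∈{1}] r4c2 is down to just 1, so r4c2=1.
Step 7. [r1c4∈{3}] r1c4 is down to just 3. So r1c4=3.
Step 8. [r4c4∈{2}] r4c4 is down to just 2, so r4c4=2.
Step 9. [r1c1∈{2}] r1c1 has the single candidate 2. So r1c1=2.
Step 10. [r1c2∈{4}] nothing but 4 survives at r1c2, so r1c2=4.

Answer: 2 4 1 3 / 1 3 2 4 / 4 2 3 1 / 3 1 4 2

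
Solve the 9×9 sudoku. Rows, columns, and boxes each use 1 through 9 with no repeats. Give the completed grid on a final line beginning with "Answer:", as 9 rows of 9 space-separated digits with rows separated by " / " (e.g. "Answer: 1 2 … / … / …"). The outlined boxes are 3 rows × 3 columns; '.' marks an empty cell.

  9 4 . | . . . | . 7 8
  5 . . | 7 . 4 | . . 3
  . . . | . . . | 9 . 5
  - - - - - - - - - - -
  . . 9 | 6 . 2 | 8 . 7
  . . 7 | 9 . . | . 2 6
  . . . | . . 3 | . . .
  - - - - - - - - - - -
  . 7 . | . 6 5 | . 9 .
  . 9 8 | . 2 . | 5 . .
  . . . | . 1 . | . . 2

Step 1. [r3c8∈{1,4,6}] 4 has one home in row 3: r3c8 ⇒ r3c8=4.
Step 2. [r7c4∈{3,4,8}] 8 has one home in row 7: r7c4 ⇒ r7c4=8.
Step 3. [r3c1∈{1,2,3,6,7,8}] across row 3, 7 lands solely at r3c1 ⇒ r3c1=7.
Step 4. [r9c7∈{3,4,6,7}] col 7 places 7 nowhere but r9c7, so r9c7=7.
Step 5. [r6c5∈{4,5,7,8}] 7 has one home in row 6: r6c5. So r6c5=7.
Step 6. [r9c8∈{3,6,8}] r9c8 is the only open cell in row 9 admitting 8, so r9c8=8.
Step 7. [r8c8∈{1,3,6}] r8c8 is the only open cell in box 9 admitting 6, so r8c8=6.
Step 8. [r2c8∈{1}] nothing but 1 survives at r2c8, so r2c8=1.
Step 9. [r7c7∈{1,3,4}] across box 9, 3 lands solely at r7c7 ⇒ r7c7=3.
Step 10. [r6c8∈{5}] r6c8 is down to just 5. So r6c8=5.
Step 11. [r9c3∈{3,4,5,6}] r9c3 is the only open cell in col 3 admitting 5. So r9c3=5.
Step 12. [r1c4∈{1,2,3,5}] across col 4, 5 lands solely at r1c4. So r1c4=5.
Step 13. [r3c4∈{1,2,3}] col 4 places 2 nowhere but r3c4. So r3c4=2.
Step 14. [r6c4∈{1,4}] 1 has one home in col 4: r6c4 ⇒ r6c4=1.
Step 15. [r5c6∈{8}] r5c6 has the single candidate 8. So r5c6=8.
Step 16. [r6c1∈{2,4,6,8}] col 1 places 8 nowhere but r6c1 ⇒ r6c1=8.
Step 17. [r6c7∈{4}] only 4 remains possible at r6c7, so r6c7=4.
Step 18. [r7c3∈{1,2,4}] across col 3, 4 lands solely at r7c3. So r7c3=4.
Step 19. [r4c8∈{3}] r4c8 is down to just 3 ⇒ r4c8=3.
Step 20. [r1c5∈{3}] only 3 remains possible at r1c5 ⇒ r1c5=3.
Step 21. [r3c3∈{1,3,6}] r3c3 is the only open cell in col 3 admitting 3 ⇒ r3c3=3.
Step 22. [r1c3∈{1,2,6}] 1 has one home in col 3: r1c3, so r1c3=1.
Step 23. [r8c9∈{1,4}] across col 9, 4 lands solely at r8c9. So r8c9=4.
Step 24. [r8c1∈{1,3}] row 8 places 1 nowhere but r8c1 ⇒ r8c1=1.
Step 25. [r1c6∈{6}] only 6 remains possible at r1c6. So r1c6=6.
Step 26. [r3c2∈{6,8}] 6 has one home in row 3: r3c2. So r3c2=6.
Step 27. [r9c2∈{3}] r9c2 has the single candidate 3. So r9c2=3.
Step 28. [r2c3∈{2}] r2c3 is down to just 2, so r2c3=2.
Step 29. [r4c1∈{4}] r4c1 has the single candidate 4 ⇒ r4c1=4.
Step 30. [r4c5∈{5}] r4c5 has the single candidate 5. So r4c5=5.
Step 31. [r2c2∈{8}] nothing but 8 survives at r2c2. So r2c2=8.
Step 32. [r5c7∈{1}] r5c7's peers cover all but 1, so r5c7=1.
Step 33. [r8c6∈{7}] r8c6's peers cover all but 7 ⇒ r8c6=7.
Step 34. [r3c6∈{1}] nothing but 1 survives at r3c6, so r3c6=1.
Step 35. [r9c1∈{6}] r9c1 is down to just 6. So r9c1=6.
Step 36. [r6c2∈{2}] only 2 remains possible at r6c2 ⇒ r6c2=2.
Step 37. [r2c7∈{6}] r2c7's peers cover all but 6 ⇒ r2c7=6.
Step 38. [r1c7∈{2}] r1c7 is down to just 2 ⇒ r1c7=2.
Step 39. [r6c3∈{6}] r6c3 has the single candidate 6, so r6c3=6.
Step 40. [r8c4∈{3}] r8c4 has the single candidate 3. So r8c4=3.
Step 41. [r5c2∈{5}] r5c2's peers cover all but 5. So r5c2=5.
Step 42. [r5c5∈{4}] r5c5's peers cover all but 4 ⇒ r5c5=4.
Step 43. [r2c5∈{9}] r2c5 has the single candidate 9 ⇒ r2c5=9.
Step 44. [r9c4∈{4}] nothing but 4 survives at r9c4 ⇒ r9c4=4.
Step 45. [r7c1∈{2}] only 2 remains possible at r7c1, so r7c1=2.
Step 46. [r4c2∈{1}] nothing but 1 survives at r4c2. So r4c2=1.
Step 47. [r3c5∈{8}] only 8 remains possible at r3c5 ⇒ r3c5=8.
Step 48. [r7c9∈{1}] r7c9 is down to just 1 ⇒ r7c9=1.
Step 49. [r5c1∈{3}] nothing but 3 survives at r5c1 ⇒ r5c1=3.
Step 50. [r6c9∈{9}] r6c9 has the single candidate 9 ⇒ r6c9=9.
Step 51. [r9c6∈{9}] r9c6 has the single candidate 9, so r9c6=9.

Answer: 9 4 1 5 3 6 2 7 8 / 5 8 2 7 9 4 6 1 3 / 7 6 3 2 8 1 9 4 5 / 4 1 9 6 5 2 8 3 7 / 3 5 7 9 4 8 1 2 6 / 8 2 6 1 7 3 4 5 9 / 2 7 4 8 6 5 3 9 1 / 1 9 8 3 2 7 5 6 4 / 6 3 5 4 1 9 7 8 2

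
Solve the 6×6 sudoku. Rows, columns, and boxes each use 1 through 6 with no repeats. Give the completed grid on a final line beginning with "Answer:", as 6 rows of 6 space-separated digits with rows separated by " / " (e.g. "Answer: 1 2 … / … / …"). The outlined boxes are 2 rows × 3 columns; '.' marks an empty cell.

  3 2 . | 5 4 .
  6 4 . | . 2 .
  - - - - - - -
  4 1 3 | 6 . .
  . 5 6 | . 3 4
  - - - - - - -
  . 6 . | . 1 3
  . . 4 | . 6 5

Step 1. [r5c3∈{2,5}] in col 3, 2 fits only at r5c3. So r5c3=2.
Step 2. [r2c6∈{1}] only 1 remains possible at r2c6, so r2c6=1.
Step 3. [r4c1∈{2}] r4c1's peers cover all but 2 ⇒ r4c1=2.
Step 4. [r4c4∈{1}] only 1 remains possible at r4c4 ⇒ r4c4=1.
Step 5. [r5c1∈{5}] r5c1's peers cover all but 5. So r5c1=5.
Step 6. [r6c2∈{3}] r6c2 is down to just 3 ⇒ r6c2=3.
Step 7. [r6c1∈{1}] r6c1 has the single candidate 1. So r6c1=1.
Step 8. [r3c6∈{2}] r3c6 has the single candidate 2 ⇒ r3c6=2.
Step 9. [r2c4∈{3}] r2c4 is down to just 3. So r2c4=3.
Step 10. [r3c5∈{5}] only 5 remains possible at r3c5. So r3c5=5.
Step 11. [r1c3∈{1}] r1c3's peers cover all but 1, so r1c3=1.
Step 12. [r1c6∈{6}] only 6 remains possible at r1c6, so r1c6=6.
Step 13. [r2c3∈{5}] r2c3's peers cover all but 5. So r2c3=5.
Step 14. [r5c4∈{4}] r5c4 is down to just 4, so r5c4=4.
Step 15. [r6c4∈{2}] r6c4 is down to just 2. So r6c4=2.

Answer: 3 2 1 5 4 6 / 6 4 5 3 2 1 / 4 1 3 6 5 2 / 2 5 6 1 3 4 / 5 6 2 4 1 3 / 1 3 4 2 6 5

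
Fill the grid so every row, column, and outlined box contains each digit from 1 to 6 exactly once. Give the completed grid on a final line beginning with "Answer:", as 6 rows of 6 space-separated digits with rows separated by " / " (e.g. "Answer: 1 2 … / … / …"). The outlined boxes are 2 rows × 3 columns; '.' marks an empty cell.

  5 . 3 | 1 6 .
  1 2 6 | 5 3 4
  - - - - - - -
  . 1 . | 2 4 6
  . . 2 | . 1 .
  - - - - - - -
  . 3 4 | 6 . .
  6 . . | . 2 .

Step 1. [r4c6∈{3,5}] r4c6 is the only open cell in box 4 admitting 5. So r4c6=5.
Step 2. [r4c1∈{3,4}] col 1 places 4 nowhere but r4c1, so r4c1=4.
Step 3. [r6c6∈{1,3}] in col 6, 3 fits only at r6c6. So r6c6=3.
Step 4. [r3c3∈{5}] r3c3 is down to just 5, so r3c3=5.
Step 5. [r1c6∈{2}] r1c6 is down to just 2 ⇒ r1c6=2.
Step 6. [r3c1∈{3}] r3c1's peers cover all but 3 ⇒ r3c1=3.
Step 7. [r6c2∈{5}] r6c2 is down to just 5. So r6c2=5.
Step 8. [r5c5∈{5}] only 5 remains possible at r5c5. So r5c5=5.
Step 9. [r6c3∈{1}] nothing but 1 survives at r6c3, so r6c3=1.
Step 10. [r5c6∈{1}] nothing but 1 survives at r5c6, so r5c6=1.
Step 11. [r4c2∈{6}] nothing but 6 survives at r4c2 ⇒ r4c2=6.
Step 12. [r6c4∈{4}] r6c4's peers cover all but 4, so r6c4=4.
Step 13. [r5c1∈{2}] r5c1 is down to just 2, so r5c1=2.
Step 14. [r1c2∈{4}] nothing but 4 survives at r1c2. So r1c2=4.
Step 15. [r4c4∈{3}] r4c4's peers cover all but 3 ⇒ r4c4=3.

Answer: 5 4 3 1 6 2 / 1 2 6 5 3 4 / 3 1 5 2 4 6 / 4 6 2 3 1 5 / 2 3 4 6 5 1 / 6 5 1 4 2 3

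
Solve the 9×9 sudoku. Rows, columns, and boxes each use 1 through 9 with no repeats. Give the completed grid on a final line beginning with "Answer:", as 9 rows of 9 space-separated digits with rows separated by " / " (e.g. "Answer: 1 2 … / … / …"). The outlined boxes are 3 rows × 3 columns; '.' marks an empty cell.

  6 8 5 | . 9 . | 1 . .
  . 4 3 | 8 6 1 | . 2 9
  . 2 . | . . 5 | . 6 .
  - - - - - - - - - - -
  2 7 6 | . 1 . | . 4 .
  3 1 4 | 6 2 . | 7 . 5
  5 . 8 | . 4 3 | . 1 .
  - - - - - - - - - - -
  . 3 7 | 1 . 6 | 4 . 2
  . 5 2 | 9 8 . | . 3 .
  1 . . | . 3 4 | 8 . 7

Step 1. [r3c7∈{3}] r3c7's peers cover all but 3 ⇒ r3c7=3.
Step 2. [r3c5∈{7}] r3c5 is down to just 7, so r3c5=7.
Step 3. [r9c3∈{9}] only 9 remains possible at r9c3. So r9c3=9.
Step 4. [r4c7∈{9}] r4c7 has the single candidate 9 ⇒ r4c7=9.
Step 5. [r3c4∈{4}] nothing but 4 survives at r3c4. So r3c4=4.
Step 6. [r7c5∈{5}] only 5 remains possible at r7c5. So r7c5=5.
Step 7. [r5c8∈{8}] nothing but 8 survives at r5c8. So r5c8=8.
Step 8. [r8c7∈{6}] r8c7's peers cover all but 6. So r8c7=6.
Step 9. [r1c6∈{2}] r1c6 is down to just 2. So r1c6=2.
Step 10. [r4c9∈{3}] r4c9's peers cover all but 3. So r4c9=3.
Step 11. [r2c7∈{5}] r2c7 is down to just 5. So r2c7=5.
Step 12. [r9c4∈{2}] nothing but 2 survives at r9c4 ⇒ r9c4=2.
Step 13. [r3c3∈{1}] only 1 remains possible at r3c3, so r3c3=1.
Step 14. [r8c9∈{1}] only 1 remains possible at r8c9 ⇒ r8c9=1.
Step 15. [r7c1∈{8}] nothing but 8 survives at r7c1. So r7c1=8.
Step 16. [r6c9∈{6}] r6c9 is down to just 6 ⇒ r6c9=6.
Step 17. [r1c4∈{3}] r1c4 has the single candidate 3 ⇒ r1c4=3.
Step 18. [r5c6∈{9}] r5c6's peers cover all but 9. So r5c6=9.
Step 19. [r7c8∈{9}] r7c8's peers cover all but 9, so r7c8=9.
Step 20. [r9c8∈{5}] r9c8 has the single candidate 5 ⇒ r9c8=5.
Step 21. [r9c2∈{6}] r9c2 has the single candidate 6, so r9c2=6.
Step 22. [r3c9∈{8}] r3c9 has the single candidate 8. So r3c9=8.
Step 23. [r8c6∈{7}] only 7 remains possible at r8c6. So r8c6=7.
Step 24. [r6c2∈{9}] r6c2 has the single candidate 9. So r6c2=9.
Step 25. [r1c9∈{4}] r1c9 is down to just 4 ⇒ r1c9=4.
Step 26. [r1c8∈{7}] r1c8's peers cover all but 7. So r1c8=7.
Step 27. [r2c1∈{7}] only 7 remains possible at r2c1 ⇒ r2c1=7.
Step 28. [r3c1∈{9}] nothing but 9 survives at r3c1 ⇒ r3c1=9.
Step 29. [r6c7∈{2}] nothing but 2 survives at r6c7. So r6c7=2.
Step 30. [r4c6∈{8}] nothing but 8 survives at r4c6, so r4c6=8.
Step 31. [r6c4∈{7}] r6c4's peers cover all but 7. So r6c4=7.
Step 32. [r8c1∈{4}] r8c1 is down to just 4 ⇒ r8c1=4.
Step 33. [r4c4∈{5}] only 5 remains possible at r4c4. So r4c4=5.

Answer: 6 8 5 3 9 2 1 7 4 / 7 4 3 8 6 1 5 2 9 / 9 2 1 4 7 5 3 6 8 / 2 7 6 5 1 8 9 4 3 / 3 1 4 6 2 9 7 8 5 / 5 9 8 7 4 3 2 1 6 / 8 3 7 1 5 6 4 9 2 / 4 5 2 9 8 7 6 3 1 / 1 6 9 2 3 4 8 5 7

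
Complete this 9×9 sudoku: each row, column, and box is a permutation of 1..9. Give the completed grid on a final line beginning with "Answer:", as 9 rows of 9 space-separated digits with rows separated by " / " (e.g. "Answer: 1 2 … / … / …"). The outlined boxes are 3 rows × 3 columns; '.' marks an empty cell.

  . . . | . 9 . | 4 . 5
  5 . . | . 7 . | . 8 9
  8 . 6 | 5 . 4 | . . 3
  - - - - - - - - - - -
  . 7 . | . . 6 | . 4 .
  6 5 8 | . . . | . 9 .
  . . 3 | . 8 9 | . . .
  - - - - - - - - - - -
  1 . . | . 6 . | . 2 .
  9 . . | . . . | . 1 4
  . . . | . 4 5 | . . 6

Step 1. [r9c4∈{1,2,3,7,8,9}] r9c4 is the only open cell in row 9 admitting 1, so r9c4=1.
Step 2. [r4c1∈{2}] nothing but 2 survives at r4c1 ⇒ r4c1=2.
Step 3. [r4c4∈{3}] r4c4's peers cover all but 3, so r4c4=3.
Step 4. [r9c8∈{3,7}] in col 8, 3 fits only at r9c8. So r9c8=3.
Step 5. [r9c1∈{7}] r9c1 has the single candidate 7, so r9c1=7.
Step 6. [r9c3∈{2}] r9c3's peers cover all but 2, so r9c3=2.
Step 7. [r6c8∈{5,6,7}] 5 has one home in col 8: r6c8, so r6c8=5.
Step 8. [r8c5∈{2,3}] across col 5, 3 lands solely at r8c5. So r8c5=3.
Step 9. [r7c2∈{3,4,8}] 3 has one home in row 7: r7c2. So r7c2=3.
Step 10. [r6c7∈{1,2,6,7}] row 6 places 6 nowhere but r6c7, so r6c7=6.
Step 11. [r5c4∈{2,4,7}] across row 5, 4 lands solely at r5c4, so r5c4=4.
Step 12. [r5c7∈{1,2,3,7}] across row 5, 3 lands solely at r5c7. So r5c7=3.
Step 13. [r2c6∈{1,2,3}] 3 has one home in row 2: r2c6. So r2c6=3.
Step 14. [r7c4∈{7,8,9}] r7c4 is the only open cell in col 4 admitting 9, so r7c4=9.
Step 15. [r1c8∈{6,7}] 6 has one home in col 8: r1c8 ⇒ r1c8=6.
Step 16. [r9c2∈{8}] r9c2's peers cover all but 8 ⇒ r9c2=8.
Step 17. [r7c3∈{4,5}] across row 7, 4 lands solely at r7c3, so r7c3=4.
Step 18. [r2c3∈{1}] nothing but 1 survives at r2c3 ⇒ r2c3=1.
Step 19. [r3c7∈{1,2,7}] r3c7 is the only open cell in box 3 admitting 1. So r3c7=1.
Step 20. [r3c5∈{2}] nothing but 2 survives at r3c5 ⇒ r3c5=2.
Step 21. [r4c7∈{8}] nothing but 8 survives at r4c7 ⇒ r4c7=8.
Step 22. [r5c5∈{1}] only 1 remains possible at r5c5, so r5c5=1.
Step 23. [r1c4∈{8}] only 8 remains possible at r1c4. So r1c4=8.
Step 24. [r8c6∈{2,7,8}] across row 8, 8 lands solely at r8c6 ⇒ r8c6=8.
Step 25. [r7c6∈{7}] r7c6 is down to just 7. So r7c6=7.
Step 26. [r6c2∈{1,4}] r6c2 is the only open cell in col 2 admitting 1 ⇒ r6c2=1.
Step 27. [r6c4∈{2,7}] r6c4 is the only open cell in col 4 admitting 7 ⇒ r6c4=7.
Step 28. [r2c7∈{2}] r2c7's peers cover all but 2 ⇒ r2c7=2.
Step 29. [r5c6∈{2}] only 2 remains possible at r5c6. So r5c6=2.
Step 30. [r8c3∈{5}] nothing but 5 survives at r8c3 ⇒ r8c3=5.
Step 31. [r7c7∈{5}] nothing but 5 survives at r7c7 ⇒ r7c7=5.
Step 32. [r4c5∈{5}] r4c5 is down to just 5 ⇒ r4c5=5.
Step 33. [r1c2∈{2}] only 2 remains possible at r1c2, so r1c2=2.
Step 34. [r8c4∈{2}] nothing but 2 survives at r8c4. So r8c4=2.
Step 35. [r3c2∈{9}] r3c2 is down to just 9. So r3c2=9.
Step 36. [r4c3∈{9}] r4c3 has the single candidate 9 ⇒ r4c3=9.
Step 37. [r4c9∈{1}] nothing but 1 survives at r4c9, so r4c9=1.
Step 38. [r8c2∈{6}] only 6 remains possible at r8c2, so r8c2=6.
Step 39. [r8c7∈{7}] r8c7 has the single candidate 7 ⇒ r8c7=7.
Step 40. [r1c1∈{3}] nothing but 3 survives at r1c1, so r1c1=3.
Step 41. [r6c9∈{2}] r6c9 is down to just 2. So r6c9=2.
Step 42. [r9c7∈{9}] nothing but 9 survives at r9c7, so r9c7=9.
Step 43. [r7c9∈{8}] nothing but 8 survives at r7c9. So r7c9=8.
Step 44. [r1c6∈{1}] r1c6 has the single candidate 1, so r1c6=1.
Step 45. [r3c8∈{7}] only 7 remains possible at r3c8 ⇒ r3c8=7.
Step 46. [r2c2∈{4}] r2c2 has the single candidate 4. So r2c2=4.
Step 47. [r2c4∈{6}] r2c4's peers cover all but 6 ⇒ r2c4=6.
Step 48. [r1c3∈{7}] nothing but 7 survives at r1c3. So r1c3=7.
Step 49. [r5c9∈{7}] r5c9 has the single candidate 7. So r5c9=7.
Step 50. [r6c1∈{4}] r6c1 has the single candidate 4 ⇒ r6c1=4.

Answer: 3 2 7 8 9 1 4 6 5 / 5 4 1 6 7 3 2 8 9 / 8 9 6 5 2 4 1 7 3 / 2 7 9 3 5 6 8 4 1 / 6 5 8 4 1 2 3 9 7 / 4 1 3 7 8 9 6 5 2 / 1 3 4 9 6 7 5 2 8 / 9 6 5 2 3 8 7 1 4 / 7 8 2 1 4 5 9 3 6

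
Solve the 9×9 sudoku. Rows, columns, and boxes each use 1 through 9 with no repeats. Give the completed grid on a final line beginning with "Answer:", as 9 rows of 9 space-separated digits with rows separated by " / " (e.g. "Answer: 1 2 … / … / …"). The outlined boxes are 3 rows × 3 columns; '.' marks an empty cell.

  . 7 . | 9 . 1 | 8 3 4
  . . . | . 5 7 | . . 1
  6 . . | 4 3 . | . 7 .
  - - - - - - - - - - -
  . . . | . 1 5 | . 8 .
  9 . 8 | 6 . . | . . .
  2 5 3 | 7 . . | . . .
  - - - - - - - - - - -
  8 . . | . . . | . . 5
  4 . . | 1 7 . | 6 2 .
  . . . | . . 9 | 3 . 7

Step 1. [r7c6∈{2,3,4,6}] across col 6, 6 lands solely at r7c6, so r7c6=6.
Step 2. [r5c2∈{1,4}] 1 has one home in box 4: r5c2 ⇒ r5c2=1.
Step 3. [r8c3∈{5,9}] across row 8, 5 lands solely at r8c3. So r8c3=5.
Step 4. [r1c3∈{2}] r1c3 has the single candidate 2 ⇒ r1c3=2.
Step 5. [r6c5∈{4,8,9}] col 5 places 9 nowhere but r6c5, so r6c5=9.
Step 6. [r9c5∈{2,4,8}] across col 5, 8 lands solely at r9c5 ⇒ r9c5=8.
Step 7. [r9c8∈{1,4}] across row 9, 4 lands solely at r9c8, so r9c8=4.
Step 8. [r5c7∈{2,4,5,7}] r5c7 is the only open cell in row 5 admitting 7 ⇒ r5c7=7.
Step 9. [r3c3∈{1,9}] row 3 places 1 nowhere but r3c3. So r3c3=1.
Step 10. [r2c4∈{2,8}] across col 4, 8 lands solely at r2c4, so r2c4=8.
Step 11. [r2c7∈{2,9}] in row 2, 2 fits only at r2c7, so r2c7=2.
Step 12. [r3c9∈{9}] r3c9 is down to just 9, so r3c9=9.
Step 13. [r8c2∈{3,9}] in row 8, 9 fits only at r8c2 ⇒ r8c2=9.
Step 14. [r7c2∈{2,3}] across box 7, 3 lands solely at r7c2 ⇒ r7c2=3.
Step 15. [r4c4∈{2,3}] in col 4, 3 fits only at r4c4, so r4c4=3.
Step 16. [r7c8∈{1,9}] in col 8, 9 fits only at r7c8 ⇒ r7c8=9.
Step 17. [r9c2∈{2,6}] 2 has one home in col 2: r9c2, so r9c2=2.
Step 18. [r4c2∈{4,6}] across col 2, 6 lands solely at r4c2. So r4c2=6.
Step 19. [r4c3∈{4,7}] box 4 places 4 nowhere but r4c3 ⇒ r4c3=4.
Step 20. [r6c8∈{1,6}] across col 8, 1 lands solely at r6c8. So r6c8=1.
Step 21. [r7c5∈{2,4}] row 7 places 4 nowhere but r7c5, so r7c5=4.
Step 22. [r5c6∈{2,4}] in row 5, 4 fits only at r5c6 ⇒ r5c6=4.
Step 23. [r5c9∈{2,3}] 3 has one home in row 5: r5c9 ⇒ r5c9=3.
Step 24. [r6c7∈{4}] nothing but 4 survives at r6c7. So r6c7=4.
Step 25. [r2c8∈{6}] only 6 remains possible at r2c8 ⇒ r2c8=6.
Step 26. [r2c2∈{4}] r2c2's peers cover all but 4, so r2c2=4.
Step 27. [r5c5∈{2}] nothing but 2 survives at r5c5. So r5c5=2.
Step 28. [r5c8∈{5}] only 5 remains possible at r5c8. So r5c8=5.
Step 29. [r9c1∈{1}] r9c1's peers cover all but 1, so r9c1=1.
Step 30. [r3c6∈{2}] r3c6 has the single candidate 2, so r3c6=2.
Step 31. [r4c1∈{7}] r4c1's peers cover all but 7 ⇒ r4c1=7.
Step 32. [r2c3∈{9}] r2c3 is down to just 9, so r2c3=9.
Step 33. [r8c9∈{8}] r8c9 has the single candidate 8. So r8c9=8.
Step 34. [r8c6∈{3}] r8c6 has the single candidate 3. So r8c6=3.
Step 35. [r6c9∈{6}] r6c9's peers cover all but 6, so r6c9=6.
Step 36. [r3c7∈{5}] nothing but 5 survives at r3c7. So r3c7=5.
Step 37. [r9c3∈{6}] r9c3's peers cover all but 6. So r9c3=6.
Step 38. [r6c6∈{8}] r6c6 is down to just 8. So r6c6=8.
Step 39. [r4c9∈{2}] nothing but 2 survives at r4c9, so r4c9=2.
Step 40. [r9c4∈{5}] nothing but 5 survives at r9c4. So r9c4=5.
Step 41. [r1c5∈{6}] nothing but 6 survives at r1c5. So r1c5=6.
Step 42. [r3c2∈{8}] r3c2 has the single candidate 8. So r3c2=8.
Step 43. [r1c1∈{5}] only 5 remains possible at r1c1, so r1c1=5.
Step 44. [r2c1∈{3}] r2c1's peers cover all but 3, so r2c1=3.
Step 45. [r7c3∈{7}] only 7 remains possible at r7c3, so r7c3=7.
Step 46. [r7c4∈{2}] only 2 remains possible at r7c4. So r7c4=2.
Step 47. [r4c7∈{9}] nothing but 9 survives at r4c7 ⇒ r4c7=9.
Step 48. [r7c7∈{1}] only 1 remains possible at r7c7, so r7c7=1.

Answer: 5 7 2 9 6 1 8 3 4 / 3 4 9 8 5 7 2 6 1 / 6 8 1 4 3 2 5 7 9 / 7 6 4 3 1 5 9 8 2 / 9 1 8 6 2 4 7 5 3 / 2 5 3 7 9 8 4 1 6 / 8 3 7 2 4 6 1 9 5 / 4 9 5 1 7 3 6 2 8 / 1 2 6 5 8 9 3 4 7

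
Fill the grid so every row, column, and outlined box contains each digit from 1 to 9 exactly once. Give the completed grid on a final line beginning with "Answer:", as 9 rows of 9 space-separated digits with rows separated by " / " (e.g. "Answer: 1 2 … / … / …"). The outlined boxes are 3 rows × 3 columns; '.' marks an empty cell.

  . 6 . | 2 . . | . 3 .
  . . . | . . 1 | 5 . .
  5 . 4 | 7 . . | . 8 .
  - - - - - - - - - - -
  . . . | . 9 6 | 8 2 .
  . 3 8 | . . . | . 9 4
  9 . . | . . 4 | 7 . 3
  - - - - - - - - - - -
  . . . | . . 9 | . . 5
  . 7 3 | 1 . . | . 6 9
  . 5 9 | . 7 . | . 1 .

Step 1. [r4c9∈{1}] r4c9's peers cover all but 1, so r4c9=1.
Step 2. [r2c4∈{3,4,6,8,9}] r2c4 is the only open cell in col 4 admitting 9, so r2c4=9.
Step 3. [r6c3∈{1,2,5,6}] 6 has one home in row 6: r6c3, so r6c3=6.
Step 4. [r5c4∈{5}] nothing but 5 survives at r5c4, so r5c4=5.
Step 5. [r1c9∈{7}] r1c9 has the single candidate 7, so r1c9=7.
Step 6. [r1c3∈{1}] r1c3 has the single candidate 1 ⇒ r1c3=1.
Step 7. [r1c1∈{8}] r1c1 has the single candidate 8, so r1c1=8.
Step 8. [r7c3∈{2}] r7c3's peers cover all but 2 ⇒ r7c3=2.
Step 9. [r8c1∈{4}] r8c1's peers cover all but 4. So r8c1=4.
Step 10. [r2c5∈{3,4,6,8}] row 2 places 8 nowhere but r2c5 ⇒ r2c5=8.
Step 11. [r8c6∈{2,5,8}] in row 8, 8 fits only at r8c6 ⇒ r8c6=8.
Step 12. [r8c7∈{2}] nothing but 2 survives at r8c7 ⇒ r8c7=2.
Step 13. [r3c5∈{3,6}] across box 2, 6 lands solely at r3c5, so r3c5=6.
Step 14. [r7c5∈{3,4}] in col 5, 3 fits only at r7c5, so r7c5=3.
Step 15. [r7c7∈{4}] r7c7's peers cover all but 4 ⇒ r7c7=4.
Step 16. [r2c2∈{2}] r2c2 has the single candidate 2, so r2c2=2.
Step 17. [r5c1∈{1,2,7}] 2 has one home in col 1: r5c1, so r5c1=2.
Step 18. [r9c1∈{6}] r9c1's peers cover all but 6, so r9c1=6.
Step 19. [r4c1∈{7}] r4c1's peers cover all but 7 ⇒ r4c1=7.
Step 20. [r6c2∈{1}] r6c2 is down to just 1. So r6c2=1.
Step 21. [r8c5∈{5}] only 5 remains possible at r8c5. So r8c5=5.
Step 22. [r3c7∈{1,9}] row 3 places 1 nowhere but r3c7 ⇒ r3c7=1.
Step 23. [r7c2∈{8}] only 8 remains possible at r7c2. So r7c2=8.
Step 24. [r3c9∈{2}] nothing but 2 survives at r3c9 ⇒ r3c9=2.
Step 25. [r4c3∈{5}] r4c3's peers cover all but 5 ⇒ r4c3=5.
Step 26. [r7c1∈{1}] nothing but 1 survives at r7c1, so r7c1=1.
Step 27. [r9c4∈{4}] r9c4 is down to just 4, so r9c4=4.
Step 28. [r6c5∈{2}] r6c5 has the single candidate 2, so r6c5=2.
Step 29. [r4c2∈{4}] r4c2 is down to just 4, so r4c2=4.
Step 30. [r2c8∈{4}] nothing but 4 survives at r2c8. So r2c8=4.
Step 31. [r1c7∈{9}] r1c7 has the single candidate 9 ⇒ r1c7=9.
Step 32. [r9c7∈{3}] nothing but 3 survives at r9c7, so r9c7=3.
Step 33. [r6c4∈{8}] r6c4 has the single candidate 8. So r6c4=8.
Step 34. [r3c2∈{9}] r3c2 is down to just 9, so r3c2=9.
Step 35. [r1c6∈{5}] nothing but 5 survives at r1c6, so r1c6=5.
Step 36. [r1c5∈{4}] r1c5 is down to just 4 ⇒ r1c5=4.
Step 37. [r5c6∈{7}] nothing but 7 survives at r5c6 ⇒ r5c6=7.
Step 38. [r6c8∈{5}] nothing but 5 survives at r6c8 ⇒ r6c8=5.
Step 39. [r3c6∈{3}] only 3 remains possible at r3c6, so r3c6=3.
Step 40. [r2c9∈{6}] r2c9's peers cover all but 6 ⇒ r2c9=6.
Step 41. [r2c1∈{3}] r2c1 is down to just 3. So r2c1=3.
Step 42. [r9c6∈{2}] nothing but 2 survives at r9c6, so r9c6=2.
Step 43. [r7c8∈{7}] only 7 remains possible at r7c8 ⇒ r7c8=7.
Step 44. [r5c5∈{1}] only 1 remains possible at r5c5, so r5c5=1.
Step 45. [r9c9∈{8}] r9c9 has the single candidate 8 ⇒ r9c9=8.
Step 46. [r2c3∈{7}] r2c3 is down to just 7, so r2c3=7.
Step 47. [r4c4∈{3}] r4c4 has the single candidate 3. So r4c4=3.
Step 48. [r7c4∈{6}] r7c4's peers cover all but 6 ⇒ r7c4=6.
Step 49. [r5c7∈{6}] nothing but 6 survives at r5c7, so r5c7=6.

Answer: 8 6 1 2 4 5 9 3 7 / 3 2 7 9 8 1 5 4 6 / 5 9 4 7 6 3 1 8 2 / 7 4 5 3 9 6 8 2 1 / 2 3 8 5 1 7 6 9 4 / 9 1 6 8 2 4 7 5 3 / 1 8 2 6 3 9 4 7 5 / 4 7 3 1 5 8 2 6 9 / 6 5 9 4 7 2 3 1 8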